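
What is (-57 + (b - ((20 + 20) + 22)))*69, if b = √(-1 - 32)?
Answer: -8211 + 69*I*√33 ≈ -8211.0 + 396.38*I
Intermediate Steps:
b = I*√33 (b = √(-33) = I*√33 ≈ 5.7446*I)
(-57 + (b - ((20 + 20) + 22)))*69 = (-57 + (I*√33 - ((20 + 20) + 22)))*69 = (-57 + (I*√33 - (40 + 22)))*69 = (-57 + (I*√33 - 1*62))*69 = (-57 + (I*√33 - 62))*69 = (-57 + (-62 + I*√33))*69 = (-119 + I*√33)*69 = -8211 + 69*I*√33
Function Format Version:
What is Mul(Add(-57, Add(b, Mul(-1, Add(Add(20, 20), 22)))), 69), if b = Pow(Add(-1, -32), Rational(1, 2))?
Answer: Add(-8211, Mul(69, I, Pow(33, Rational(1, 2)))) ≈ Add(-8211.0, Mul(396.38, I))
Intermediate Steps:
b = Mul(I, Pow(33, Rational(1, 2))) (b = Pow(-33, Rational(1, 2)) = Mul(I, Pow(33, Rational(1, 2))) ≈ Mul(5.7446, I))
Mul(Add(-57, Add(b, Mul(-1, Add(Add(20, 20), 22)))), 69) = Mul(Add(-57, Add(Mul(I, Pow(33, Rational(1, 2))), Mul(-1, Add(Add(20, 20), 22)))), 69) = Mul(Add(-57, Add(Mul(I, Pow(33, Rational(1, 2))), Mul(-1, Add(40, 22)))), 69) = Mul(Add(-57, Add(Mul(I, Pow(33, Rational(1, 2))), Mul(-1, 62))), 69) = Mul(Add(-57, Add(Mul(I, Pow(33, Rational(1, 2))), -62)), 69) = Mul(Add(-57, Add(-62, Mul(I, Pow(33, Rational(1, 2))))), 69) = Mul(Add(-119, Mul(I, Pow(33, Rational(1, 2)))), 69) = Add(-8211, Mul(69, I, Pow(33, Rational(1, 2))))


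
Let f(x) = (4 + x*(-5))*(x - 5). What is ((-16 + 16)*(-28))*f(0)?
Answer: 0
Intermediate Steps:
f(x) = (-5 + x)*(4 - 5*x) (f(x) = (4 - 5*x)*(-5 + x) = (-5 + x)*(4 - 5*x))
((-16 + 16)*(-28))*f(0) = ((-16 + 16)*(-28))*(-20 - 5*0**2 + 29*0) = (0*(-28))*(-20 - 5*0 + 0) = 0*(-20 + 0 + 0) = 0*(-20) = 0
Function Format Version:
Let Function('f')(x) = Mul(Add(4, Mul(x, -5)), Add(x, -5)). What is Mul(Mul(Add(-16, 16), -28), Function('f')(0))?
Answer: 0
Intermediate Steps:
Function('f')(x) = Mul(Add(-5, x), Add(4, Mul(-5, x))) (Function('f')(x) = Mul(Add(4, Mul(-5, x)), Add(-5, x)) = Mul(Add(-5, x), Add(4, Mul(-5, x))))
Mul(Mul(Add(-16, 16), -28), Function('f')(0)) = Mul(Mul(Add(-16, 16), -28), Add(-20, Mul(-5, Pow(0, 2)), Mul(29, 0))) = Mul(Mul(0, -28), Add(-20, Mul(-5, 0), 0)) = Mul(0, Add(-20, 0, 0)) = Mul(0, -20) = 0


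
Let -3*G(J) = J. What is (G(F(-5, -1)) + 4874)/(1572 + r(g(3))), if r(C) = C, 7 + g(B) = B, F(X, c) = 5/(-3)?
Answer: 43871/14112 ≈ 3.1088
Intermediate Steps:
F(X, c) = -5/3 (F(X, c) = 5*(-⅓) = -5/3)
G(J) = -J/3
g(B) = -7 + B
(G(F(-5, -1)) + 4874)/(1572 + r(g(3))) = (-⅓*(-5/3) + 4874)/(1572 + (-7 + 3)) = (5/9 + 4874)/(1572 - 4) = (43871/9)/1568 = (43871/9)*(1/1568) = 43871/14112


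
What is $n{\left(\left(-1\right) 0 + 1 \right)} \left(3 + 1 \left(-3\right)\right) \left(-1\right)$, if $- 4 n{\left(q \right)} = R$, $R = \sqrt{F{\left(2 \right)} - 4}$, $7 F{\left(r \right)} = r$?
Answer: $0$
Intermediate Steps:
$F{\left(r \right)} = \frac{r}{7}$
$R = \frac{i \sqrt{182}}{7}$ ($R = \sqrt{\frac{1}{7} \cdot 2 - 4} = \sqrt{\frac{2}{7} - 4} = \sqrt{- \frac{26}{7}} = \frac{i \sqrt{182}}{7} \approx 1.9272 i$)
$n{\left(q \right)} = - \frac{i \sqrt{182}}{28}$ ($n{\left(q \right)} = - \frac{\frac{1}{7} i \sqrt{182}}{4} = - \frac{i \sqrt{182}}{28}$)
$n{\left(\left(-1\right) 0 + 1 \right)} \left(3 + 1 \left(-3\right)\right) \left(-1\right) = - \frac{i \sqrt{182}}{28} \left(3 + 1 \left(-3\right)\right) \left(-1\right) = - \frac{i \sqrt{182}}{28} \left(3 - 3\right) \left(-1\right) = - \frac{i \sqrt{182}}{28} \cdot 0 \left(-1\right) = 0 \left(-1\right) = 0$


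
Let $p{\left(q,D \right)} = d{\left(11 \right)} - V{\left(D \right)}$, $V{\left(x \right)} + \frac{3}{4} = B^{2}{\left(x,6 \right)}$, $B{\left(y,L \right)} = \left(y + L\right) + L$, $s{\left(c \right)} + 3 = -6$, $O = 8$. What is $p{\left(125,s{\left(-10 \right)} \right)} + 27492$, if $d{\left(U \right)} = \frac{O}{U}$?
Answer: $\frac{1209317}{44} \approx 27484.0$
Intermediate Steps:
$s{\left(c \right)} = -9$ ($s{\left(c \right)} = -3 - 6 = -9$)
$B{\left(y,L \right)} = y + 2 L$ ($B{\left(y,L \right)} = \left(L + y\right) + L = y + 2 L$)
$d{\left(U \right)} = \frac{8}{U}$
$V{\left(x \right)} = - \frac{3}{4} + \left(12 + x\right)^{2}$ ($V{\left(x \right)} = - \frac{3}{4} + \left(x + 2 \cdot 6\right)^{2} = - \frac{3}{4} + \left(x + 12\right)^{2} = - \frac{3}{4} + \left(12 + x\right)^{2}$)
$p{\left(q,D \right)} = \frac{65}{44} - \left(12 + D\right)^{2}$ ($p{\left(q,D \right)} = \frac{8}{11} - \left(- \frac{3}{4} + \left(12 + D\right)^{2}\right) = \frac{65}{44} - \left(12 + D\right)^{2}$)
$p{\left(125,s{\left(-10 \right)} \right)} + 27492 = \left(\frac{65}{44} - \left(12 - 9\right)^{2}\right) + 27492 = \left(\frac{65}{44} - 3^{2}\right) + 27492 = \left(\frac{65}{44} - 9\right) + 27492 = - \frac{331}{44} + 27492 = \frac{1209317}{44}$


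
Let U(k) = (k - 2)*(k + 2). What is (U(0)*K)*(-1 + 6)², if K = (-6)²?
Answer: -3600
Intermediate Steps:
K = 36
U(k) = (-2 + k)*(2 + k)
(U(0)*K)*(-1 + 6)² = ((-4 + 0²)*36)*(-1 + 6)² = ((-4 + 0)*36)*5² = -4*36*25 = -144*25 = -3600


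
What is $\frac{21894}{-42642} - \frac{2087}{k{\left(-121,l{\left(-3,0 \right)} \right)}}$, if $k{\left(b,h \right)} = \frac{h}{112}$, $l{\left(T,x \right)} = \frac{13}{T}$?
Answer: $\frac{4983608387}{92391} \approx 53940.0$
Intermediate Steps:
$k{\left(b,h \right)} = \frac{h}{112}$ ($k{\left(b,h \right)} = h \frac{1}{112} = \frac{h}{112}$)
$\frac{21894}{-42642} - \frac{2087}{k{\left(-121,l{\left(-3,0 \right)} \right)}} = \frac{21894}{-42642} - \frac{2087}{\frac{1}{112} \frac{13}{-3}} = 21894 \left(- \frac{1}{42642}\right) - \frac{2087}{\frac{1}{112} \cdot 13 \left(- \frac{1}{3}\right)} = - \frac{3649}{7107} - \frac{2087}{\frac{1}{112} \left(- \frac{13}{3}\right)} = - \frac{3649}{7107} - \frac{2087}{- \frac{13}{336}} = - \frac{3649}{7107} - - \frac{701232}{13} = - \frac{3649}{7107} + \frac{701232}{13} = \frac{4983608387}{92391}$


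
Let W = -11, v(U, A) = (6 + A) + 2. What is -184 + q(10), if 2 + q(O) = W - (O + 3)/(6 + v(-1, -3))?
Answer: -2180/11 ≈ -198.18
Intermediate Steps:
v(U, A) = 8 + A
q(O) = -146/11 - O/11 (q(O) = -2 + (-11 - (O + 3)/(6 + (8 - 3))) = -2 + (-11 - (3 + O)/(6 + 5)) = -2 + (-11 - (3 + O)/11) = -2 + (-11 - (3/11 + O/11)) = -2 + (-11 + (-3/11 - O/11)) = -2 + (-124/11 - O/11) = -146/11 - O/11)
-184 + q(10) = -184 + (-146/11 - 1/11*10) = -184 + (-146/11 - 10/11) = -184 - 156/11 = -2180/11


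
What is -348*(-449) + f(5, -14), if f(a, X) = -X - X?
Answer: 156280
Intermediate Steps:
f(a, X) = -2*X
-348*(-449) + f(5, -14) = -348*(-449) - 2*(-14) = 156252 + 28 = 156280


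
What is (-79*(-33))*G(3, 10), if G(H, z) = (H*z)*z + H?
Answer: 789921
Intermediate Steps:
G(H, z) = H + H*z² (G(H, z) = H*z² + H = H + H*z²)
(-79*(-33))*G(3, 10) = (-79*(-33))*(3*(1 + 10²)) = 2607*(3*(1 + 100)) = 2607*(3*101) = 2607*303 = 789921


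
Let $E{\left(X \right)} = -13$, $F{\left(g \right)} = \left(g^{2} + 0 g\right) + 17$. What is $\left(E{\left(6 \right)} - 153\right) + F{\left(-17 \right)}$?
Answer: $140$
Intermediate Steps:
$F{\left(g \right)} = 17 + g^{2}$ ($F{\left(g \right)} = \left(g^{2} + 0\right) + 17 = g^{2} + 17 = 17 + g^{2}$)
$\left(E{\left(6 \right)} - 153\right) + F{\left(-17 \right)} = \left(-13 - 153\right) + \left(17 + \left(-17\right)^{2}\right) = -166 + \left(17 + 289\right) = -166 + 306 = 140$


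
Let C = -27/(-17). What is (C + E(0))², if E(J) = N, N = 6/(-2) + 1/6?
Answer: 16129/10404 ≈ 1.5503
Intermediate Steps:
N = -17/6 (N = 6*(-½) + 1*(⅙) = -3 + ⅙ = -17/6 ≈ -2.8333)
E(J) = -17/6
C = 27/17 (C = -27*(-1/17) = 27/17 ≈ 1.5882)
(C + E(0))² = (27/17 - 17/6)² = (-127/102)² = 16129/10404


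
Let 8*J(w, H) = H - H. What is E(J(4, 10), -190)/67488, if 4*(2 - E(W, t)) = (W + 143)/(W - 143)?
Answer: 3/89984 ≈ 3.3339e-5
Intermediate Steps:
J(w, H) = 0 (J(w, H) = (H - H)/8 = (⅛)*0 = 0)
E(W, t) = 2 - (143 + W)/(4*(-143 + W)) (E(W, t) = 2 - (W + 143)/(4*(W - 143)) = 2 - (143 + W)/(4*(-143 + W)))
E(J(4, 10), -190)/67488 = ((-1287 + 7*0)/(4*(-143 + 0)))/67488 = ((¼)*(-1287 + 0)/(-143))*(1/67488) = ((¼)*(-1/143)*(-1287))*(1/67488) = (9/4)*(1/67488) = 3/89984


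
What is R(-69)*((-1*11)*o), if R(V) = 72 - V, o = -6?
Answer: 9306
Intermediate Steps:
R(-69)*((-1*11)*o) = (72 - 1*(-69))*(-1*11*(-6)) = (72 + 69)*(-11*(-6)) = 141*66 = 9306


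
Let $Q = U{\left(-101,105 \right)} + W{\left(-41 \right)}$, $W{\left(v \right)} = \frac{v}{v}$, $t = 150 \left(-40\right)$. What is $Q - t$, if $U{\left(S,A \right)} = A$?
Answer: $6106$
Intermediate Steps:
$t = -6000$
$W{\left(v \right)} = 1$
$Q = 106$ ($Q = 105 + 1 = 106$)
$Q - t = 106 - -6000 = 106 + 6000 = 6106$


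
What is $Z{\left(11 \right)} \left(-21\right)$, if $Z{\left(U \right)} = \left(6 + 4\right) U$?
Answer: $-2310$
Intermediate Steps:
$Z{\left(U \right)} = 10 U$
$Z{\left(11 \right)} \left(-21\right) = 10 \cdot 11 \left(-21\right) = 110 \left(-21\right) = -2310$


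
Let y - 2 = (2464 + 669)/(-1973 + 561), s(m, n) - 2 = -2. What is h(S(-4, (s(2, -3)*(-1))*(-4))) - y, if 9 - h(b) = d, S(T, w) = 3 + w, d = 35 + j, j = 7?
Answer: -46287/1412 ≈ -32.781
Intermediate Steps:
s(m, n) = 0 (s(m, n) = 2 - 2 = 0)
d = 42 (d = 35 + 7 = 42)
h(b) = -33 (h(b) = 9 - 1*42 = 9 - 42 = -33)
y = -309/1412 (y = 2 + (2464 + 669)/(-1973 + 561) = 2 + 3133/(-1412) = 2 + 3133*(-1/1412) = 2 - 3133/1412 = -309/1412 ≈ -0.21884)
h(S(-4, (s(2, -3)*(-1))*(-4))) - y = -33 - 1*(-309/1412) = -33 + 309/1412 = -46287/1412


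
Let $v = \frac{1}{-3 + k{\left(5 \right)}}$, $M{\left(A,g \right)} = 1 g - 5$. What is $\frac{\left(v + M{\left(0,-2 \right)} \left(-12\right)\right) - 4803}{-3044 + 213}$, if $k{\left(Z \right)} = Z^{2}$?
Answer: $\frac{103817}{62282} \approx 1.6669$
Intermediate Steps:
$M{\left(A,g \right)} = -5 + g$ ($M{\left(A,g \right)} = g - 5 = -5 + g$)
$v = \frac{1}{22}$ ($v = \frac{1}{-3 + 5^{2}} = \frac{1}{-3 + 25} = \frac{1}{22} \approx 0.045455$)
$\frac{\left(v + M{\left(0,-2 \right)} \left(-12\right)\right) - 4803}{-3044 + 213} = \frac{\left(\frac{1}{22} + \left(-5 - 2\right) \left(-12\right)\right) - 4803}{-3044 + 213} = \frac{\left(\frac{1}{22} - -84\right) - 4803}{-2831} = \left(\left(\frac{1}{22} + 84\right) - 4803\right) \left(- \frac{1}{2831}\right) = \left(\frac{1849}{22} - 4803\right) \left(- \frac{1}{2831}\right) = \left(- \frac{103817}{22}\right) \left(- \frac{1}{2831}\right) = \frac{103817}{62282}$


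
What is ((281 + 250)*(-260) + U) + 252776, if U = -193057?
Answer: -78341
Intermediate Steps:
((281 + 250)*(-260) + U) + 252776 = ((281 + 250)*(-260) - 193057) + 252776 = (531*(-260) - 193057) + 252776 = (-138060 - 193057) + 252776 = -331117 + 252776 = -78341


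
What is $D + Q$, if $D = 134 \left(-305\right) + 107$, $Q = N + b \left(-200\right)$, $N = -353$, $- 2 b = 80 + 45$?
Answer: $-28616$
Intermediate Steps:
$b = - \frac{125}{2}$ ($b = - \frac{80 + 45}{2} = \left(- \frac{1}{2}\right) 125 = - \frac{125}{2} \approx -62.5$)
$Q = 12147$ ($Q = -353 - -12500 = -353 + 12500 = 12147$)
$D = -40763$ ($D = -40870 + 107 = -40763$)
$D + Q = -40763 + 12147 = -28616$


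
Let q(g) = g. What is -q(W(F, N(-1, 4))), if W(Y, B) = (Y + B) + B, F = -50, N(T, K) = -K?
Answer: 58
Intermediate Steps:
W(Y, B) = Y + 2*B (W(Y, B) = (B + Y) + B = Y + 2*B)
-q(W(F, N(-1, 4))) = -(-50 + 2*(-1*4)) = -(-50 + 2*(-4)) = -(-50 - 8) = -1*(-58) = 58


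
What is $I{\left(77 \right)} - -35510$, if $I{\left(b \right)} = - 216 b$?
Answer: $18878$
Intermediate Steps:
$I{\left(77 \right)} - -35510 = \left(-216\right) 77 - -35510 = -16632 + 35510 = 18878$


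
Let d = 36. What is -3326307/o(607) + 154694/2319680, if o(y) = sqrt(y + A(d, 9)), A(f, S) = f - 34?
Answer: 77347/1159840 - 1108769*sqrt(609)/203 ≈ -1.3479e+5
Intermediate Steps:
A(f, S) = -34 + f
o(y) = sqrt(2 + y) (o(y) = sqrt(y + (-34 + 36)) = sqrt(y + 2) = sqrt(2 + y))
-3326307/o(607) + 154694/2319680 = -3326307/sqrt(2 + 607) + 154694/2319680 = -3326307*sqrt(609)/609 + 154694*(1/2319680) = -1108769*sqrt(609)/203 + 77347/1159840 = 77347/1159840 - 1108769*sqrt(609)/203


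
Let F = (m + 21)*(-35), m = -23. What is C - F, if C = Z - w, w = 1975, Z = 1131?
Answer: -914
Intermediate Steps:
F = 70 (F = (-23 + 21)*(-35) = -2*(-35) = 70)
C = -844 (C = 1131 - 1*1975 = 1131 - 1975 = -844)
C - F = -844 - 1*70 = -844 - 70 = -914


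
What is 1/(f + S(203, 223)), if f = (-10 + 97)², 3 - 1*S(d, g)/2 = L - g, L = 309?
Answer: 1/7403 ≈ 0.00013508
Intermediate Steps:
S(d, g) = -612 + 2*g (S(d, g) = 6 - 2*(309 - g) = 6 + (-618 + 2*g) = -612 + 2*g)
f = 7569 (f = 87² = 7569)
1/(f + S(203, 223)) = 1/(7569 + (-612 + 2*223)) = 1/(7569 + (-612 + 446)) = 1/(7569 - 166) = 1/7403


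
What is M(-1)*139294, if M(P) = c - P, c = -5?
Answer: -557176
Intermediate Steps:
M(P) = -5 - P
M(-1)*139294 = (-5 - 1*(-1))*139294 = (-5 + 1)*139294 = -4*139294 = -557176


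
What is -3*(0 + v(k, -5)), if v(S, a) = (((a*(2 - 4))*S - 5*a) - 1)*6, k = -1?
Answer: -252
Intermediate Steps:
v(S, a) = -6 - 30*a - 12*S*a (v(S, a) = (((a*(-2))*S - 5*a) - 1)*6 = (((-2*a)*S - 5*a) - 1)*6 = ((-2*S*a - 5*a) - 1)*6 = ((-5*a - 2*S*a) - 1)*6 = (-1 - 5*a - 2*S*a)*6 = -6 - 30*a - 12*S*a)
-3*(0 + v(k, -5)) = -3*(0 + (-6 - 30*(-5) - 12*(-1)*(-5))) = -3*(0 + (-6 + 150 - 60)) = -3*(0 + 84) = -3*84 = -252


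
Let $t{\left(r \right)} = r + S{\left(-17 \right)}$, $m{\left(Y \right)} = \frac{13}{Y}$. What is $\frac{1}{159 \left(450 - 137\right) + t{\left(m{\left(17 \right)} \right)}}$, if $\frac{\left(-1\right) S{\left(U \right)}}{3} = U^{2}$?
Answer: $\frac{17}{831313} \approx 2.045 \cdot 10^{-5}$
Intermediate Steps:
$S{\left(U \right)} = - 3 U^{2}$
$t{\left(r \right)} = -867 + r$ ($t{\left(r \right)} = r - 3 \left(-17\right)^{2} = r - 867 = -867 + r$)
$\frac{1}{159 \left(450 - 137\right) + t{\left(m{\left(17 \right)} \right)}} = \frac{1}{159 \left(450 - 137\right) - \left(867 - \frac{13}{17}\right)} = \frac{1}{159 \cdot 313 + \left(-867 + 13 \cdot \frac{1}{17}\right)} = \frac{1}{49767 + \left(-867 + \frac{13}{17}\right)} = \frac{1}{49767 - \frac{14726}{17}} = \frac{1}{\frac{831313}{17}} = \frac{17}{831313}$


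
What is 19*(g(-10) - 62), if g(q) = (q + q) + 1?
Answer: -1539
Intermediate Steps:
g(q) = 1 + 2*q (g(q) = 2*q + 1 = 1 + 2*q)
19*(g(-10) - 62) = 19*((1 + 2*(-10)) - 62) = 19*((1 - 20) - 62) = 19*(-19 - 62) = 19*(-81) = -1539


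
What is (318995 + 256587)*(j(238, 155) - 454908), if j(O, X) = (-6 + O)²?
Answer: -230856730888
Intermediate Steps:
(318995 + 256587)*(j(238, 155) - 454908) = (318995 + 256587)*((-6 + 238)² - 454908) = 575582*(232² - 454908) = 575582*(53824 - 454908) = 575582*(-401084) = -230856730888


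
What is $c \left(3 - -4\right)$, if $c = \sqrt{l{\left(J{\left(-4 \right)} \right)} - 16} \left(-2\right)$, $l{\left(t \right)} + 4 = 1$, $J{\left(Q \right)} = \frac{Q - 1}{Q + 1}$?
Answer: $- 14 i \sqrt{19} \approx - 61.025 i$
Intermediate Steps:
$J{\left(Q \right)} = \frac{-1 + Q}{1 + Q}$
$l{\left(t \right)} = -3$ ($l{\left(t \right)} = -4 + 1 = -3$)
$c = - 2 i \sqrt{19}$ ($c = \sqrt{-3 - 16} \left(-2\right) = \sqrt{-19} \left(-2\right) = i \sqrt{19} \left(-2\right) = - 2 i \sqrt{19} \approx - 8.7178 i$)
$c \left(3 - -4\right) = - 2 i \sqrt{19} \left(3 - -4\right) = - 2 i \sqrt{19} \left(3 + 4\right) = - 2 i \sqrt{19} \cdot 7 = - 14 i \sqrt{19}$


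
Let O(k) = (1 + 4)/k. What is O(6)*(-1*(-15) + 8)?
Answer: 115/6 ≈ 19.167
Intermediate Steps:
O(k) = 5/k
O(6)*(-1*(-15) + 8) = (5/6)*(-1*(-15) + 8) = (5*(⅙))*(15 + 8) = (⅚)*23 = 115/6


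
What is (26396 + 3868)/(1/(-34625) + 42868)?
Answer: 1047891000/1484304499 ≈ 0.70598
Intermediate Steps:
(26396 + 3868)/(1/(-34625) + 42868) = 30264/(-1/34625 + 42868) = 30264/(1484304499/34625) = 30264*(34625/1484304499) = 1047891000/1484304499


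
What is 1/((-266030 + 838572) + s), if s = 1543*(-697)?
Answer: -1/502929 ≈ -1.9884e-6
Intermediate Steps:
s = -1075471
1/((-266030 + 838572) + s) = 1/((-266030 + 838572) - 1075471) = 1/(572542 - 1075471) = 1/(-502929) = -1/502929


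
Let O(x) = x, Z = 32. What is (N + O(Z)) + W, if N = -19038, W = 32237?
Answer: 13231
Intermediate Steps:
(N + O(Z)) + W = (-19038 + 32) + 32237 = -19006 + 32237 = 13231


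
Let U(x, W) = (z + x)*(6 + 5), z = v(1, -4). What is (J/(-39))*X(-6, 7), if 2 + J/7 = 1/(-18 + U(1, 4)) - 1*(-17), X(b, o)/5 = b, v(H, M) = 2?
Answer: 3164/39 ≈ 81.128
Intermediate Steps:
z = 2
X(b, o) = 5*b
U(x, W) = 22 + 11*x (U(x, W) = (2 + x)*(6 + 5) = (2 + x)*11 = 22 + 11*x)
J = 1582/15 (J = -14 + 7*(1/(-18 + (22 + 11*1)) - 1*(-17)) = -14 + 7*(1/(-18 + (22 + 11)) + 17) = -14 + 7*(1/(-18 + 33) + 17) = -14 + 7*(1/15 + 17) = -14 + 7*(256/15) = -14 + 1792/15 = 1582/15 ≈ 105.47)
(J/(-39))*X(-6, 7) = ((1582/15)/(-39))*(5*(-6)) = ((1582/15)*(-1/39))*(-30) = -1582/585*(-30) = 3164/39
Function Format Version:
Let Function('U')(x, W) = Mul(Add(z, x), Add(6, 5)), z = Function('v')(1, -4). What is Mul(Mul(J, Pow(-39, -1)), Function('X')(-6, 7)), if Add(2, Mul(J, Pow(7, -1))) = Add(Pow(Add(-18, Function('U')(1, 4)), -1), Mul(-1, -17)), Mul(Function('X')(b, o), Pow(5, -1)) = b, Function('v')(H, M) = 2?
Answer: Rational(3164, 39) ≈ 81.128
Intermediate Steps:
z = 2
Function('X')(b, o) = Mul(5, b)
Function('U')(x, W) = Add(22, Mul(11, x)) (Function('U')(x, W) = Mul(Add(2, x), Add(6, 5)) = Mul(Add(2, x), 11) = Add(22, Mul(11, x)))
J = Rational(1582, 15) (J = Add(-14, Mul(7, Add(Pow(Add(-18, Add(22, Mul(11, 1))), -1), Mul(-1, -17)))) = Add(-14, Mul(7, Add(Pow(Add(-18, Add(22, 11)), -1), 17))) = Add(-14, Mul(7, Add(Pow(Add(-18, 33), -1), 17))) = Add(-14, Mul(7, Add(Pow(15, -1), 17))) = Add(-14, Mul(7, Add(Rational(1, 15), 17))) = Add(-14, Mul(7, Rational(256, 15))) = Add(-14, Rational(1792, 15)) = Rational(1582, 15) ≈ 105.47)
Mul(Mul(J, Pow(-39, -1)), Function('X')(-6, 7)) = Mul(Mul(Rational(1582, 15), Pow(-39, -1)), Mul(5, -6)) = Mul(Mul(Rational(1582, 15), Rational(-1, 39)), -30) = Mul(Rational(-1582, 585), -30) = Rational(3164, 39)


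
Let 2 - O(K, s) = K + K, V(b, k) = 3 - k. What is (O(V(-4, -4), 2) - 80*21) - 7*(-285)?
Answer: 303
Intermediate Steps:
O(K, s) = 2 - 2*K (O(K, s) = 2 - (K + K) = 2 - 2*K)
(O(V(-4, -4), 2) - 80*21) - 7*(-285) = ((2 - 2*(3 - 1*(-4))) - 80*21) - 7*(-285) = ((2 - 2*(3 + 4)) - 1680) + 1995 = ((2 - 2*7) - 1680) + 1995 = ((2 - 14) - 1680) + 1995 = (-12 - 1680) + 1995 = -1692 + 1995 = 303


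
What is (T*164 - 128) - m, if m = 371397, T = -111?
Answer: -389729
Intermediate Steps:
(T*164 - 128) - m = (-111*164 - 128) - 1*371397 = (-18204 - 128) - 371397 = -18332 - 371397 = -389729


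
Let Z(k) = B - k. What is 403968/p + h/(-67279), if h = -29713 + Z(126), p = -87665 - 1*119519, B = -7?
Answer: -1312184338/871195771 ≈ -1.5062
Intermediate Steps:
Z(k) = -7 - k
p = -207184 (p = -87665 - 119519 = -207184)
h = -29846 (h = -29713 + (-7 - 1*126) = -29713 + (-7 - 126) = -29713 - 133 = -29846)
403968/p + h/(-67279) = 403968/(-207184) - 29846/(-67279) = 403968*(-1/207184) - 29846*(-1/67279) = -25248/12949 + 29846/67279 = -1312184338/871195771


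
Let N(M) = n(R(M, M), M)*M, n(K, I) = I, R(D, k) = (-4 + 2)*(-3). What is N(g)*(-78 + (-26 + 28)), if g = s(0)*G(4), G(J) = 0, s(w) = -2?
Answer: 0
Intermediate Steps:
R(D, k) = 6 (R(D, k) = -2*(-3) = 6)
g = 0 (g = -2*0 = 0)
N(M) = M**2 (N(M) = M*M = M**2)
N(g)*(-78 + (-26 + 28)) = 0**2*(-78 + (-26 + 28)) = 0*(-78 + 2) = 0*(-76) = 0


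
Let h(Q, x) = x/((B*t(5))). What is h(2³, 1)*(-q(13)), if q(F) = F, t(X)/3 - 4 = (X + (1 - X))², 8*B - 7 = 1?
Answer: -13/15 ≈ -0.86667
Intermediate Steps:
B = 1 (B = 7/8 + (⅛)*1 = 7/8 + ⅛ = 1)
t(X) = 15 (t(X) = 12 + 3*(X + (1 - X))² = 12 + 3*1² = 12 + 3*1 = 12 + 3 = 15)
h(Q, x) = x/15 (h(Q, x) = x/((1*15)) = x/15)
h(2³, 1)*(-q(13)) = ((1/15)*1)*(-1*13) = (1/15)*(-13) = -13/15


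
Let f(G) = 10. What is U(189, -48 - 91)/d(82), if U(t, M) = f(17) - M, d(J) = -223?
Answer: -149/223 ≈ -0.66816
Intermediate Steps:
U(t, M) = 10 - M
U(189, -48 - 91)/d(82) = (10 - (-48 - 91))/(-223) = (10 - 1*(-139))*(-1/223) = (10 + 139)*(-1/223) = 149*(-1/223) = -149/223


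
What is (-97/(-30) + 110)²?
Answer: 11539609/900 ≈ 12822.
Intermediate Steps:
(-97/(-30) + 110)² = (-97*(-1/30) + 110)² = (97/30 + 110)² = (3397/30)² = 11539609/900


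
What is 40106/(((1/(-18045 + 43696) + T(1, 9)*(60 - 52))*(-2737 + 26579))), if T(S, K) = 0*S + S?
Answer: 514379503/2446296489 ≈ 0.21027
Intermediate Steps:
T(S, K) = S (T(S, K) = 0 + S = S)
40106/(((1/(-18045 + 43696) + T(1, 9)*(60 - 52))*(-2737 + 26579))) = 40106/(((1/(-18045 + 43696) + 1*(60 - 52))*(-2737 + 26579))) = 40106/(((1/25651 + 1*8)*23842)) = 40106/(((1/25651 + 8)*23842)) = 40106/(((205209/25651)*23842)) = 40106/(4892592978/25651) = 40106*(25651/4892592978) = 514379503/2446296489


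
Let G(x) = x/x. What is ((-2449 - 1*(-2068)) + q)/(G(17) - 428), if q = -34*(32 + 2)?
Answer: 1537/427 ≈ 3.5995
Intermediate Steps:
q = -1156 (q = -34*34 = -1156)
G(x) = 1
((-2449 - 1*(-2068)) + q)/(G(17) - 428) = ((-2449 - 1*(-2068)) - 1156)/(1 - 428) = ((-2449 + 2068) - 1156)/(-427) = (-381 - 1156)*(-1/427) = -1537*(-1/427) = 1537/427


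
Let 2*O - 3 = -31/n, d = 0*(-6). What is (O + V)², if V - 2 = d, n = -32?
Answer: 65025/4096 ≈ 15.875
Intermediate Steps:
d = 0
V = 2 (V = 2 + 0 = 2)
O = 127/64 (O = 3/2 + (-31/(-32))/2 = 3/2 + (-31*(-1/32))/2 = 3/2 + (½)*(31/32) = 3/2 + 31/64 = 127/64 ≈ 1.9844)
(O + V)² = (127/64 + 2)² = (255/64)² = 65025/4096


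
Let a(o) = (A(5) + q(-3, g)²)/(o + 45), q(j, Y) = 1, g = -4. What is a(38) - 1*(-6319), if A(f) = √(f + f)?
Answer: 524478/83 + √10/83 ≈ 6319.0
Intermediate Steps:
A(f) = √2*√f (A(f) = √(2*f) = √2*√f)
a(o) = (1 + √10)/(45 + o) (a(o) = (√2*√5 + 1²)/(o + 45) = (√10 + 1)/(45 + o) = (1 + √10)/(45 + o))
a(38) - 1*(-6319) = (1 + √10)/(45 + 38) - 1*(-6319) = (1 + √10)/83 + 6319 = (1/83 + √10/83) + 6319 = 524478/83 + √10/83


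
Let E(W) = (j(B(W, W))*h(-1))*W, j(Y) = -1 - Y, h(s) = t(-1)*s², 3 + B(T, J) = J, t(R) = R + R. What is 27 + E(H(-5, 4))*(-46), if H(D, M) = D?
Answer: -3193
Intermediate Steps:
t(R) = 2*R
B(T, J) = -3 + J
h(s) = -2*s² (h(s) = (2*(-1))*s² = -2*s²)
E(W) = W*(-4 + 2*W) (E(W) = ((-1 - (-3 + W))*(-2*(-1)²))*W = ((-1 + (3 - W))*(-2*1))*W = ((2 - W)*(-2))*W = (-4 + 2*W)*W = W*(-4 + 2*W))
27 + E(H(-5, 4))*(-46) = 27 + (2*(-5)*(-2 - 5))*(-46) = 27 + (2*(-5)*(-7))*(-46) = 27 + 70*(-46) = 27 - 3220 = -3193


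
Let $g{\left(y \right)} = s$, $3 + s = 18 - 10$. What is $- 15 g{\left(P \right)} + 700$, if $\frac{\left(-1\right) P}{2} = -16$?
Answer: $625$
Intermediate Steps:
$P = 32$ ($P = \left(-2\right) \left(-16\right) = 32$)
$s = 5$ ($s = -3 + \left(18 - 10\right) = -3 + 8 = 5$)
$g{\left(y \right)} = 5$
$- 15 g{\left(P \right)} + 700 = \left(-15\right) 5 + 700 = -75 + 700 = 625$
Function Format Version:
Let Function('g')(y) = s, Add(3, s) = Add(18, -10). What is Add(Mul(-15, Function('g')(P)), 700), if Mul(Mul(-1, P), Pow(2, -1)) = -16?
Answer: 625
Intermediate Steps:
P = 32 (P = Mul(-2, -16) = 32)
s = 5 (s = Add(-3, Add(18, -10)) = Add(-3, 8) = 5)
Function('g')(y) = 5
Add(Mul(-15, Function('g')(P)), 700) = Add(Mul(-15, 5), 700) = Add(-75, 700) = 625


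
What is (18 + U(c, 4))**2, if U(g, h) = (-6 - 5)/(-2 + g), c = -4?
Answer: 14161/36 ≈ 393.36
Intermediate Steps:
U(g, h) = -11/(-2 + g)
(18 + U(c, 4))**2 = (18 - 11/(-2 - 4))**2 = (18 - 11/(-6))**2 = (18 - 11*(-1/6))**2 = (18 + 11/6)**2 = (119/6)**2 = 14161/36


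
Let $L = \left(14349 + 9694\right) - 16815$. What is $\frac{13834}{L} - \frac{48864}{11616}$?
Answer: $- \frac{1002569}{437294} \approx -2.2927$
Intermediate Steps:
$L = 7228$ ($L = 24043 - 16815 = 7228$)
$\frac{13834}{L} - \frac{48864}{11616} = \frac{13834}{7228} - \frac{48864}{11616} = 13834 \cdot \frac{1}{7228} - \frac{509}{121} = \frac{6917}{3614} - \frac{509}{121} = - \frac{1002569}{437294}$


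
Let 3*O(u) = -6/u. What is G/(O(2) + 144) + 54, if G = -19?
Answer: 7703/143 ≈ 53.867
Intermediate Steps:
O(u) = -2/u (O(u) = (-6/u)/3 = -2/u)
G/(O(2) + 144) + 54 = -19/(-2/2 + 144) + 54 = -19/(-2*½ + 144) + 54 = -19/(-1 + 144) + 54 = -19/143 + 54 = 7703/143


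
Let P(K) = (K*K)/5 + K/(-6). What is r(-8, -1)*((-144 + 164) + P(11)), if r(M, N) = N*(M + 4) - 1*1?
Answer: 1271/10 ≈ 127.10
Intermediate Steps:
r(M, N) = -1 + N*(4 + M) (r(M, N) = N*(4 + M) - 1 = -1 + N*(4 + M))
P(K) = -K/6 + K²/5 (P(K) = K²*(⅕) + K*(-⅙) = K²/5 - K/6 = -K/6 + K²/5)
r(-8, -1)*((-144 + 164) + P(11)) = (-1 + 4*(-1) - 8*(-1))*((-144 + 164) + (1/30)*11*(-5 + 6*11)) = (-1 - 4 + 8)*(20 + (1/30)*11*(-5 + 66)) = 3*(20 + (1/30)*11*61) = 3*(20 + 671/30) = 3*(1271/30) = 1271/10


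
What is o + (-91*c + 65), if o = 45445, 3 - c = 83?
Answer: 52790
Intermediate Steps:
c = -80 (c = 3 - 1*83 = 3 - 83 = -80)
o + (-91*c + 65) = 45445 + (-91*(-80) + 65) = 45445 + (7280 + 65) = 45445 + 7345 = 52790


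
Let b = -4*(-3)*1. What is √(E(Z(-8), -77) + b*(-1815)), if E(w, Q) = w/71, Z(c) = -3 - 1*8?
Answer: 7*I*√2240689/71 ≈ 147.58*I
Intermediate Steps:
Z(c) = -11 (Z(c) = -3 - 8 = -11)
E(w, Q) = w/71 (E(w, Q) = w*(1/71) = w/71)
b = 12 (b = 12*1 = 12)
√(E(Z(-8), -77) + b*(-1815)) = √((1/71)*(-11) + 12*(-1815)) = √(-11/71 - 21780) = √(-1546391/71) = 7*I*√2240689/71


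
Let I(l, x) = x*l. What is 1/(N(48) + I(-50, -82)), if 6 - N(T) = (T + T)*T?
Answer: -1/502 ≈ -0.0019920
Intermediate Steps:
I(l, x) = l*x
N(T) = 6 - 2*T**2 (N(T) = 6 - (T + T)*T = 6 - 2*T*T = 6 - 2*T**2)
1/(N(48) + I(-50, -82)) = 1/((6 - 2*48**2) - 50*(-82)) = 1/((6 - 2*2304) + 4100) = 1/((6 - 4608) + 4100) = 1/(-4602 + 4100) = 1/(-502) = -1/502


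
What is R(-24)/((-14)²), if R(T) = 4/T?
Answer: -1/1176 ≈ -0.00085034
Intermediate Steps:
R(-24)/((-14)²) = (4/(-24))/((-14)²) = (4*(-1/24))/196 = -⅙*1/196 = -1/1176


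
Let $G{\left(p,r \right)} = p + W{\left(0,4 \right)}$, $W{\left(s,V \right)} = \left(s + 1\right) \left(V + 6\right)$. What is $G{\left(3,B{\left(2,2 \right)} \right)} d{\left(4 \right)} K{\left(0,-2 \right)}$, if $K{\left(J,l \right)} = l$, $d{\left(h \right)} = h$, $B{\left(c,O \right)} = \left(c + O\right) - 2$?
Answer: $-104$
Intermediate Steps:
$B{\left(c,O \right)} = -2 + O + c$ ($B{\left(c,O \right)} = \left(O + c\right) - 2 = -2 + O + c$)
$W{\left(s,V \right)} = \left(1 + s\right) \left(6 + V\right)$
$G{\left(p,r \right)} = 10 + p$ ($G{\left(p,r \right)} = p + \left(6 + 4 + 6 \cdot 0 + 4 \cdot 0\right) = p + \left(6 + 4 + 0 + 0\right) = p + 10 = 10 + p$)
$G{\left(3,B{\left(2,2 \right)} \right)} d{\left(4 \right)} K{\left(0,-2 \right)} = \left(10 + 3\right) 4 \left(-2\right) = 13 \cdot 4 \left(-2\right) = 52 \left(-2\right) = -104$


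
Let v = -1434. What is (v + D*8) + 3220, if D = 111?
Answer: 2674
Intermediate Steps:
(v + D*8) + 3220 = (-1434 + 111*8) + 3220 = (-1434 + 888) + 3220 = -546 + 3220 = 2674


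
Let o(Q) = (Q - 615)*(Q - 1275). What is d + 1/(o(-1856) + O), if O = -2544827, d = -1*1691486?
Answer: -8781982184763/5191874 ≈ -1.6915e+6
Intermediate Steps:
d = -1691486
o(Q) = (-1275 + Q)*(-615 + Q) (o(Q) = (-615 + Q)*(-1275 + Q) = (-1275 + Q)*(-615 + Q))
d + 1/(o(-1856) + O) = -1691486 + 1/((784125 + (-1856)² - 1890*(-1856)) - 2544827) = -1691486 + 1/((784125 + 3444736 + 3507840) - 2544827) = -1691486 + 1/(7736701 - 2544827) = -1691486 + 1/5191874 = -8781982184763/5191874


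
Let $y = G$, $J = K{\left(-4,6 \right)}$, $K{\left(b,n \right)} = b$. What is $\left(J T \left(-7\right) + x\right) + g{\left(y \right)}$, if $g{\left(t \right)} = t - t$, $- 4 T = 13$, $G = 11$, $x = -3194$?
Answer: $-3285$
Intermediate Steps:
$T = - \frac{13}{4}$ ($T = \left(- \frac{1}{4}\right) 13 = - \frac{13}{4} \approx -3.25$)
$J = -4$
$y = 11$
$g{\left(t \right)} = 0$
$\left(J T \left(-7\right) + x\right) + g{\left(y \right)} = \left(\left(-4\right) \left(- \frac{13}{4}\right) \left(-7\right) - 3194\right) + 0 = \left(13 \left(-7\right) - 3194\right) + 0 = \left(-91 - 3194\right) + 0 = -3285 + 0 = -3285$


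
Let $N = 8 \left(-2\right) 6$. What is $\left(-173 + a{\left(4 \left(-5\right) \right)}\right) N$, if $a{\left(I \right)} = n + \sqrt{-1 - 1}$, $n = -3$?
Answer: $16896 - 96 i \sqrt{2} \approx 16896.0 - 135.76 i$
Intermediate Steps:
$N = -96$ ($N = \left(-16\right) 6 = -96$)
$a{\left(I \right)} = -3 + i \sqrt{2}$ ($a{\left(I \right)} = -3 + \sqrt{-1 - 1} = -3 + \sqrt{-2} = -3 + i \sqrt{2}$)
$\left(-173 + a{\left(4 \left(-5\right) \right)}\right) N = \left(-173 - \left(3 - i \sqrt{2}\right)\right) \left(-96\right) = \left(-176 + i \sqrt{2}\right) \left(-96\right) = 16896 - 96 i \sqrt{2}$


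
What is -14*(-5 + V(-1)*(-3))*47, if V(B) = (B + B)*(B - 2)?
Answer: 15134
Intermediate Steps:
V(B) = 2*B*(-2 + B) (V(B) = (2*B)*(-2 + B) = 2*B*(-2 + B))
-14*(-5 + V(-1)*(-3))*47 = -14*(-5 + (2*(-1)*(-2 - 1))*(-3))*47 = -14*(-5 + (2*(-1)*(-3))*(-3))*47 = -14*(-5 + 6*(-3))*47 = -14*(-5 - 18)*47 = -14*(-23)*47 = 322*47 = 15134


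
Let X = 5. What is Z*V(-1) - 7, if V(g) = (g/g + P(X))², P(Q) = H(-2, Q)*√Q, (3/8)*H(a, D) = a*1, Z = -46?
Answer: -59357/9 + 1472*√5/3 ≈ -5498.1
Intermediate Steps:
H(a, D) = 8*a/3 (H(a, D) = 8*(a*1)/3 = 8*a/3)
P(Q) = -16*√Q/3 (P(Q) = ((8/3)*(-2))*√Q = -16*√Q/3)
V(g) = (1 - 16*√5/3)² (V(g) = (g/g - 16*√5/3)² = (1 - 16*√5/3)²)
Z*V(-1) - 7 = -46*(1289/9 - 32*√5/3) - 7 = (-59294/9 + 1472*√5/3) - 7 = -59357/9 + 1472*√5/3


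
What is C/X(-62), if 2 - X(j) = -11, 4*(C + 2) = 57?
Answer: 49/52 ≈ 0.94231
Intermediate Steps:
C = 49/4 (C = -2 + (¼)*57 = -2 + 57/4 = 49/4 ≈ 12.250)
X(j) = 13 (X(j) = 2 - 1*(-11) = 2 + 11 = 13)
C/X(-62) = (49/4)/13 = (1/13)*(49/4) = 49/52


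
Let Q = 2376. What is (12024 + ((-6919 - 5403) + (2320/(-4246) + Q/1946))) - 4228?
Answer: -9347869710/2065679 ≈ -4525.3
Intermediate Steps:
(12024 + ((-6919 - 5403) + (2320/(-4246) + Q/1946))) - 4228 = (12024 + ((-6919 - 5403) + (2320/(-4246) + 2376/1946))) - 4228 = (12024 + (-12322 + (2320*(-1/4246) + 2376*(1/1946)))) - 4228 = (12024 + (-12322 + (-1160/2123 + 1188/973))) - 4228 = (12024 + (-12322 + 1393444/2065679)) - 4228 = (12024 - 25451903194/2065679) - 4228 = -614178898/2065679 - 4228 = -9347869710/2065679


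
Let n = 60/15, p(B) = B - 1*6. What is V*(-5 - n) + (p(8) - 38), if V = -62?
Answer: 522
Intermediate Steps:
p(B) = -6 + B (p(B) = B - 6 = -6 + B)
n = 4 (n = 60*(1/15) = 4)
V*(-5 - n) + (p(8) - 38) = -62*(-5 - 1*4) + ((-6 + 8) - 38) = -62*(-5 - 4) + (2 - 38) = -62*(-9) - 36 = 558 - 36 = 522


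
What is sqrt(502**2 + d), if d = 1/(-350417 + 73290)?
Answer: sqrt(19353749477727389)/277127 ≈ 502.00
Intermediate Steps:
d = -1/277127 (d = 1/(-277127) = -1/277127 ≈ -3.6085e-6)
sqrt(502**2 + d) = sqrt(502**2 - 1/277127) = sqrt(252004 - 1/277127) = sqrt(69837112507/277127) = sqrt(19353749477727389)/277127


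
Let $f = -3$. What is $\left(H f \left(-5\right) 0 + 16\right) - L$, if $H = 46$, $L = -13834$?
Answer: $13850$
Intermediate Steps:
$\left(H f \left(-5\right) 0 + 16\right) - L = \left(46 \left(-3\right) \left(-5\right) 0 + 16\right) - -13834 = \left(46 \cdot 15 \cdot 0 + 16\right) + 13834 = \left(46 \cdot 0 + 16\right) + 13834 = \left(0 + 16\right) + 13834 = 16 + 13834 = 13850$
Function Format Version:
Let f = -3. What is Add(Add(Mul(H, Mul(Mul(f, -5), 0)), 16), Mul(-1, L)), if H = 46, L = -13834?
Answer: 13850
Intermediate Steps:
Add(Add(Mul(H, Mul(Mul(f, -5), 0)), 16), Mul(-1, L)) = Add(Add(Mul(46, Mul(Mul(-3, -5), 0)), 16), Mul(-1, -13834)) = Add(Add(Mul(46, Mul(15, 0)), 16), 13834) = Add(Add(Mul(46, 0), 16), 13834) = Add(Add(0, 16), 13834) = Add(16, 13834) = 13850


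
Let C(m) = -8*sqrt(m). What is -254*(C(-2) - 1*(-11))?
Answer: -2794 + 2032*I*sqrt(2) ≈ -2794.0 + 2873.7*I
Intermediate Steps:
-254*(C(-2) - 1*(-11)) = -254*(-8*I*sqrt(2) - 1*(-11)) = -254*(-8*I*sqrt(2) + 11) = -254*(11 - 8*I*sqrt(2)) = -2794 + 2032*I*sqrt(2)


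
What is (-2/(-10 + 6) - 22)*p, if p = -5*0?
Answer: 0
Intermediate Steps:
p = 0
(-2/(-10 + 6) - 22)*p = (-2/(-10 + 6) - 22)*0 = (-2/(-4) - 22)*0 = (-2*(-¼) - 22)*0 = (½ - 22)*0 = -43/2*0 = 0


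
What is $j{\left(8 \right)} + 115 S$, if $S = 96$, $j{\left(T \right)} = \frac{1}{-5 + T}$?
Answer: $\frac{33121}{3} \approx 11040.0$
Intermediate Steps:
$j{\left(8 \right)} + 115 S = \frac{1}{-5 + 8} + 115 \cdot 96 = \frac{1}{3} + 11040 = \frac{33121}{3}$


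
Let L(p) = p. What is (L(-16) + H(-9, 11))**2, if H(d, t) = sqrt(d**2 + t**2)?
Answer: (16 - sqrt(202))**2 ≈ 3.1945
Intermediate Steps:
(L(-16) + H(-9, 11))**2 = (-16 + sqrt((-9)**2 + 11**2))**2 = (-16 + sqrt(81 + 121))**2 = (-16 + sqrt(202))**2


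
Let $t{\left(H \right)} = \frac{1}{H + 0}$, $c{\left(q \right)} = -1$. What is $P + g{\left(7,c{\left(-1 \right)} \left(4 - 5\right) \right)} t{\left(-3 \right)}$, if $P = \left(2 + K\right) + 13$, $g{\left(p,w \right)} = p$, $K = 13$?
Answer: $\frac{77}{3} \approx 25.667$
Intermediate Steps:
$t{\left(H \right)} = \frac{1}{H}$
$P = 28$ ($P = \left(2 + 13\right) + 13 = 15 + 13 = 28$)
$P + g{\left(7,c{\left(-1 \right)} \left(4 - 5\right) \right)} t{\left(-3 \right)} = 28 + \frac{7}{-3} = 28 + 7 \left(- \frac{1}{3}\right) = 28 - \frac{7}{3} = \frac{77}{3}$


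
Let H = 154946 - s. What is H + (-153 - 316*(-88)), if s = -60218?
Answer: 242819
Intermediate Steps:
H = 215164 (H = 154946 - 1*(-60218) = 154946 + 60218 = 215164)
H + (-153 - 316*(-88)) = 215164 + (-153 - 316*(-88)) = 215164 + (-153 + 27808) = 215164 + 27655 = 242819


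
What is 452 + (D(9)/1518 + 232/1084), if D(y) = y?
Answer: 62011113/137126 ≈ 452.22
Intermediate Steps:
452 + (D(9)/1518 + 232/1084) = 452 + (9/1518 + 232/1084) = 452 + (9*(1/1518) + 232*(1/1084)) = 452 + (3/506 + 58/271) = 452 + 30161/137126 = 62011113/137126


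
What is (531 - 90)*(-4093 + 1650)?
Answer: -1077363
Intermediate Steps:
(531 - 90)*(-4093 + 1650) = 441*(-2443) = -1077363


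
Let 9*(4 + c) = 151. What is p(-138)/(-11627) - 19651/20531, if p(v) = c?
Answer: -294100094/306917919 ≈ -0.95824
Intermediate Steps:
c = 115/9 (c = -4 + (⅑)*151 = -4 + 151/9 = 115/9 ≈ 12.778)
p(v) = 115/9
p(-138)/(-11627) - 19651/20531 = (115/9)/(-11627) - 19651/20531 = (115/9)*(-1/11627) - 19651*1/20531 = -115/104643 - 19651/20531 = -294100094/306917919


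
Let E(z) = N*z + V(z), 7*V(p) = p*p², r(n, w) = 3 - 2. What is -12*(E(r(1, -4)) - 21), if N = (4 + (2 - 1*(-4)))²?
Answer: -6648/7 ≈ -949.71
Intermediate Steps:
r(n, w) = 1
V(p) = p³/7 (V(p) = (p*p²)/7 = p³/7)
N = 100 (N = (4 + (2 + 4))² = (4 + 6)² = 10² = 100)
E(z) = 100*z + z³/7
-12*(E(r(1, -4)) - 21) = -12*((⅐)*1*(700 + 1²) - 21) = -12*((⅐)*1*(700 + 1) - 21) = -12*((⅐)*1*701 - 21) = -12*(701/7 - 21) = -12*554/7 = -6648/7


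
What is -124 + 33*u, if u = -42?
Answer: -1510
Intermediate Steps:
-124 + 33*u = -124 + 33*(-42) = -124 - 1386 = -1510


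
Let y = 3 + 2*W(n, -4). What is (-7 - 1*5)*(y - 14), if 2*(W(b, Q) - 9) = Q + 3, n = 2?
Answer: -72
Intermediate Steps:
W(b, Q) = 21/2 + Q/2 (W(b, Q) = 9 + (Q + 3)/2 = 9 + (3 + Q)/2 = 9 + (3/2 + Q/2) = 21/2 + Q/2)
y = 20 (y = 3 + 2*(21/2 + (½)*(-4)) = 3 + 2*(21/2 - 2) = 3 + 2*(17/2) = 3 + 17 = 20)
(-7 - 1*5)*(y - 14) = (-7 - 1*5)*(20 - 14) = (-7 - 5)*6 = -12*6 = -72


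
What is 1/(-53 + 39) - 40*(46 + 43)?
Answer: -49841/14 ≈ -3560.1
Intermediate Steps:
1/(-53 + 39) - 40*(46 + 43) = 1/(-14) - 40*89 = -1/14 - 3560 = -49841/14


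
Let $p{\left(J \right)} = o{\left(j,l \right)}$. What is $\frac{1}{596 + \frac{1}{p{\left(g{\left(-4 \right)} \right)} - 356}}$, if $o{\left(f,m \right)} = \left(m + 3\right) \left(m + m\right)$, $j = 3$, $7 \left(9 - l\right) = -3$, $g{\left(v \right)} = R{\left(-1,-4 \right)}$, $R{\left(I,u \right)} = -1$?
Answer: $\frac{5960}{3552111} \approx 0.0016779$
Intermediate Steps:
$g{\left(v \right)} = -1$
$l = \frac{66}{7}$ ($l = 9 - - \frac{3}{7} = 9 + \frac{3}{7} = \frac{66}{7} \approx 9.4286$)
$o{\left(f,m \right)} = 2 m \left(3 + m\right)$ ($o{\left(f,m \right)} = \left(3 + m\right) 2 m = 2 m \left(3 + m\right)$)
$p{\left(J \right)} = \frac{11484}{49}$ ($p{\left(J \right)} = 2 \cdot \frac{66}{7} \left(3 + \frac{66}{7}\right) = 2 \cdot \frac{66}{7} \cdot \frac{87}{7} = \frac{11484}{49}$)
$\frac{1}{596 + \frac{1}{p{\left(g{\left(-4 \right)} \right)} - 356}} = \frac{1}{596 + \frac{1}{\frac{11484}{49} - 356}} = \frac{1}{596 + \frac{1}{- \frac{5960}{49}}} = \frac{1}{596 - \frac{49}{5960}} = \frac{1}{\frac{3552111}{5960}} = \frac{5960}{3552111}$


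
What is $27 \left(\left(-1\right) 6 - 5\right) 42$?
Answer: $-12474$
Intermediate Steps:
$27 \left(\left(-1\right) 6 - 5\right) 42 = 27 \left(-6 - 5\right) 42 = 27 \left(-11\right) 42 = \left(-297\right) 42 = -12474$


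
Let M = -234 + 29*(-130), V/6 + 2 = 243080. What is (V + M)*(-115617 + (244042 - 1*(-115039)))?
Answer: 354109623296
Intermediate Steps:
V = 1458468 (V = -12 + 6*243080 = -12 + 1458480 = 1458468)
M = -4004 (M = -234 - 3770 = -4004)
(V + M)*(-115617 + (244042 - 1*(-115039))) = (1458468 - 4004)*(-115617 + (244042 - 1*(-115039))) = 1454464*(-115617 + (244042 + 115039)) = 1454464*(-115617 + 359081) = 1454464*243464 = 354109623296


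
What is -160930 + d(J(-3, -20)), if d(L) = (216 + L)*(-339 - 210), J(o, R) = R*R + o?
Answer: -497467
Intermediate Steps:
J(o, R) = o + R² (J(o, R) = R² + o = o + R²)
d(L) = -118584 - 549*L (d(L) = (216 + L)*(-549) = -118584 - 549*L)
-160930 + d(J(-3, -20)) = -160930 + (-118584 - 549*(-3 + (-20)²)) = -160930 + (-118584 - 549*(-3 + 400)) = -160930 + (-118584 - 549*397) = -160930 + (-118584 - 217953) = -160930 - 336537 = -497467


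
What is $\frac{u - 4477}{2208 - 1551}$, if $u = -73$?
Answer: $- \frac{4550}{657} \approx -6.9254$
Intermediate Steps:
$\frac{u - 4477}{2208 - 1551} = \frac{-73 - 4477}{2208 - 1551} = - \frac{4550}{657}$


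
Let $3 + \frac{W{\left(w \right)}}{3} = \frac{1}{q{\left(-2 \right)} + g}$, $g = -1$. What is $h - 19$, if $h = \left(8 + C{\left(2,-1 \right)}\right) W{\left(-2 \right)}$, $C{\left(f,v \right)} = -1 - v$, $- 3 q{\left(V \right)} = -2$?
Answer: $-163$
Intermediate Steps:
$q{\left(V \right)} = \frac{2}{3}$ ($q{\left(V \right)} = \left(- \frac{1}{3}\right) \left(-2\right) = \frac{2}{3}$)
$W{\left(w \right)} = -18$ ($W{\left(w \right)} = -9 + \frac{3}{\frac{2}{3} - 1} = -9 + \frac{3}{- \frac{1}{3}} = -9 + 3 \left(-3\right) = -9 - 9 = -18$)
$h = -144$ ($h = \left(8 - 0\right) \left(-18\right) = \left(8 + \left(-1 + 1\right)\right) \left(-18\right) = \left(8 + 0\right) \left(-18\right) = 8 \left(-18\right) = -144$)
$h - 19 = -144 - 19 = -163$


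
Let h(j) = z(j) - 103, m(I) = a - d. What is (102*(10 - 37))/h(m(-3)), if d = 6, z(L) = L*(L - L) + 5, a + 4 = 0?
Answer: 1377/49 ≈ 28.102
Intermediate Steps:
a = -4 (a = -4 + 0 = -4)
z(L) = 5 (z(L) = L*0 + 5 = 0 + 5 = 5)
m(I) = -10 (m(I) = -4 - 1*6 = -4 - 6 = -10)
h(j) = -98 (h(j) = 5 - 103 = -98)
(102*(10 - 37))/h(m(-3)) = (102*(10 - 37))/(-98) = (102*(-27))*(-1/98) = -2754*(-1/98) = 1377/49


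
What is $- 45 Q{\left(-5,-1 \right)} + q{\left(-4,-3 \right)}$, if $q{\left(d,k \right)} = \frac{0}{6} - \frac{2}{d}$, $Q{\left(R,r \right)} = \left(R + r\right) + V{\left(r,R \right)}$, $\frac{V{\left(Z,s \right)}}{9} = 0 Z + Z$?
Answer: $\frac{1351}{2} \approx 675.5$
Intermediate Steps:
$V{\left(Z,s \right)} = 9 Z$ ($V{\left(Z,s \right)} = 9 \left(0 Z + Z\right) = 9 \left(0 + Z\right) = 9 Z$)
$Q{\left(R,r \right)} = R + 10 r$ ($Q{\left(R,r \right)} = \left(R + r\right) + 9 r = R + 10 r$)
$q{\left(d,k \right)} = - \frac{2}{d}$ ($q{\left(d,k \right)} = 0 \cdot \frac{1}{6} - \frac{2}{d} = 0 - \frac{2}{d} = - \frac{2}{d}$)
$- 45 Q{\left(-5,-1 \right)} + q{\left(-4,-3 \right)} = - 45 \left(-5 + 10 \left(-1\right)\right) - \frac{2}{-4} = - 45 \left(-5 - 10\right) - - \frac{1}{2} = \left(-45\right) \left(-15\right) + \frac{1}{2} = 675 + \frac{1}{2} = \frac{1351}{2}$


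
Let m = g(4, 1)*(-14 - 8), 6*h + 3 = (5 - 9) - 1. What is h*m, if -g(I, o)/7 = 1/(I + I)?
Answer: -77/3 ≈ -25.667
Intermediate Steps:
g(I, o) = -7/(2*I) (g(I, o) = -7/(I + I) = -7*1/(2*I) = -7/(2*I))
h = -4/3 (h = -½ + ((5 - 9) - 1)/6 = -½ + (-4 - 1)/6 = -½ + (⅙)*(-5) = -½ - ⅚ = -4/3 ≈ -1.3333)
m = 77/4 (m = (-7/2/4)*(-14 - 8) = -7/2*¼*(-22) = -7/8*(-22) = 77/4 ≈ 19.250)
h*m = -4/3*77/4 = -77/3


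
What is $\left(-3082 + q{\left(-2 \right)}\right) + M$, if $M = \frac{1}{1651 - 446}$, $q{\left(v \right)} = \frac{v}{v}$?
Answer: $- \frac{3712604}{1205} \approx -3081.0$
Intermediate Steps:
$q{\left(v \right)} = 1$
$M = \frac{1}{1205} \approx 0.00082988$
$\left(-3082 + q{\left(-2 \right)}\right) + M = \left(-3082 + 1\right) + \frac{1}{1205} = -3081 + \frac{1}{1205} = - \frac{3712604}{1205}$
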